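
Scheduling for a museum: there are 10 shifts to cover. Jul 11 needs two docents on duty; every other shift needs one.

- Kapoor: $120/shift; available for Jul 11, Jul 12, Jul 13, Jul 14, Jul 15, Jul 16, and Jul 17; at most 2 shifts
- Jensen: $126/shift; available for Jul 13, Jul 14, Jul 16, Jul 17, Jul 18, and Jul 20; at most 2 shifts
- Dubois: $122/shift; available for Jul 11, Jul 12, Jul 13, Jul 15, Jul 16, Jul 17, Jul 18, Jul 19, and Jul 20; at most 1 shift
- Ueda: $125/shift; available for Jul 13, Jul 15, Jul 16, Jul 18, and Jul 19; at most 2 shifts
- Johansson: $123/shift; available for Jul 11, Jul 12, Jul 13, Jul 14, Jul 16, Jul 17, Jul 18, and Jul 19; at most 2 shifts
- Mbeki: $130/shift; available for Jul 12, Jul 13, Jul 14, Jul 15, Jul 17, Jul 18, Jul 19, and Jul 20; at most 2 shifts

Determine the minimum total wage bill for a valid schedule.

$1370

Picking the cheapest available docent for each shift independently would cost $1328, but that ignores the shift limits.
An optimal schedule: Jul 11→Kapoor+Dubois, Jul 12→Kapoor, Jul 13→Mbeki, Jul 14→Jensen, Jul 15→Ueda, Jul 16→Johansson, Jul 17→Johansson, Jul 18→Mbeki, Jul 19→Ueda, Jul 20→Jensen.
Total: 120 + 122 + 120 + 130 + 126 + 125 + 123 + 123 + 130 + 125 + 126 = $1370.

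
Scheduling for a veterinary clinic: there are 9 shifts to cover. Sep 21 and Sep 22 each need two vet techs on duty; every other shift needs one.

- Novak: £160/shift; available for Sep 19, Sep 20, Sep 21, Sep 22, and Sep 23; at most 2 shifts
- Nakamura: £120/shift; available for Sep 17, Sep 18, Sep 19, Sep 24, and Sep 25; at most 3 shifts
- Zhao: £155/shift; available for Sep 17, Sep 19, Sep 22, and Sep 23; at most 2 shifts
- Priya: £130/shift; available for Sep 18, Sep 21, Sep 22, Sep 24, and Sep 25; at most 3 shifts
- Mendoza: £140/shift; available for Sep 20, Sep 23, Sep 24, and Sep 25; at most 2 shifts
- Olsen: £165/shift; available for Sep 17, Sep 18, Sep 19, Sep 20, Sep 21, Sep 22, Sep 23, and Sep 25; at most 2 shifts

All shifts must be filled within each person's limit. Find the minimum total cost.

Picking the cheapest available vet tech for each shift independently would cost £1455, but that ignores the shift limits.
An optimal schedule: Sep 17→Nakamura, Sep 18→Nakamura, Sep 19→Zhao, Sep 20→Mendoza, Sep 21→Priya+Novak, Sep 22→Priya+Zhao, Sep 23→Mendoza, Sep 24→Nakamura, Sep 25→Priya.
Total: 120 + 120 + 155 + 140 + 130 + 160 + 130 + 155 + 140 + 120 + 130 = £1500.

£1500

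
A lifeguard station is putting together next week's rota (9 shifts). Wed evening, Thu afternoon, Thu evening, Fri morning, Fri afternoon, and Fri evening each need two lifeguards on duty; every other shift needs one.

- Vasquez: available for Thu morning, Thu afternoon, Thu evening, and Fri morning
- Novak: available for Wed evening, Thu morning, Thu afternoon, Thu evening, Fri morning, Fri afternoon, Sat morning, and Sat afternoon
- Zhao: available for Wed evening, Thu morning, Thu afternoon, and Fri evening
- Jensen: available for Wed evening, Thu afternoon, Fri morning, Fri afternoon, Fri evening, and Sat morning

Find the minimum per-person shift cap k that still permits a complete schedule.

4

With 4 lifeguards and 15 worker-slots to fill, someone must work at least ⌈15/4⌉ = 4 shifts, so k ≥ 4.
k = 4 works: Wed evening→Zhao+Jensen, Thu morning→Vasquez, Thu afternoon→Vasquez+Zhao, Thu evening→Vasquez+Novak, Fri morning→Vasquez+Jensen, Fri afternoon→Novak+Jensen, Fri evening→Zhao+Jensen, Sat morning→Novak, Sat afternoon→Novak.
Loads: Vasquez 4, Novak 4, Zhao 3, Jensen 4 — all ≤ 4.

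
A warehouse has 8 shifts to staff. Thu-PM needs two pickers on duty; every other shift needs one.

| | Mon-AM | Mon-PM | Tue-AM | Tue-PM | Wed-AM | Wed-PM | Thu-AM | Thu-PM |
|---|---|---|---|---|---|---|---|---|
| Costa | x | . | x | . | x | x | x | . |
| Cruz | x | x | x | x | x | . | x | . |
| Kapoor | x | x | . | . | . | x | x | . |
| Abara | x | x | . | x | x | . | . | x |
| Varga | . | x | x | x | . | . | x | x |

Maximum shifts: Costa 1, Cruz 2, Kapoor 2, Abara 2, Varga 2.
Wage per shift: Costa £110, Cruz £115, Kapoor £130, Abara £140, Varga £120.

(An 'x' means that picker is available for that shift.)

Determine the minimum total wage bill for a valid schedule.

Thu-PM can only be covered by Abara and Varga, so that assignment is forced.
Picking the cheapest available picker for each shift independently would cost £1040, but that ignores the shift limits.
An optimal schedule: Mon-AM→Kapoor, Mon-PM→Kapoor, Tue-AM→Cruz, Tue-PM→Cruz, Wed-AM→Abara, Wed-PM→Costa, Thu-AM→Varga, Thu-PM→Abara+Varga.
Total: 130 + 130 + 115 + 115 + 140 + 110 + 120 + 140 + 120 = £1120.

£1120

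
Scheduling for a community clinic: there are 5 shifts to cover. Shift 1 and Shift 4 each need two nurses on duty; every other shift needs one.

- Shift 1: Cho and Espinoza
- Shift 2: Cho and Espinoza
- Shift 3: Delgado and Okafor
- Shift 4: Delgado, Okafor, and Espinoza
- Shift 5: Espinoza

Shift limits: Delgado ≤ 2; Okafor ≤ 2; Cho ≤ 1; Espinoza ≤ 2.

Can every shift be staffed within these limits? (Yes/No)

Total capacity is 7 and 7 slots are needed, so capacity alone doesn't rule it out.
Shifts {Shift 1, Shift 2, Shift 5} need 4 worker-slots in total, but the nurses available for any of those shifts (Cho and Espinoza) can supply at most 3 among them. So no valid schedule exists.

No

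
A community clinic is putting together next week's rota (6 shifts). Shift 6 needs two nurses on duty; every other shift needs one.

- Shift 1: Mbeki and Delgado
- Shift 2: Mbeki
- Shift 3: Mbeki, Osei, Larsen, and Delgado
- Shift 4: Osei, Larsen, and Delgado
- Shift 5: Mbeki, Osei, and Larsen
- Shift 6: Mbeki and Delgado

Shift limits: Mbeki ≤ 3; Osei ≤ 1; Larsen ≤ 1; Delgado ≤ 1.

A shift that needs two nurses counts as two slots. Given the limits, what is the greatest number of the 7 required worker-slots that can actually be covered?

Total capacity across all nurses is 3+1+1+1 = 6, and 7 slots are needed, so at most 6 can be filled.
An assignment achieving 6: Shift 1→Mbeki, Shift 2→Mbeki, Shift 4→Osei, Shift 5→Larsen, Shift 6→Mbeki+Delgado.
Loads: Mbeki 3/3, Osei 1/1, Larsen 1/1, Delgado 1/1.

6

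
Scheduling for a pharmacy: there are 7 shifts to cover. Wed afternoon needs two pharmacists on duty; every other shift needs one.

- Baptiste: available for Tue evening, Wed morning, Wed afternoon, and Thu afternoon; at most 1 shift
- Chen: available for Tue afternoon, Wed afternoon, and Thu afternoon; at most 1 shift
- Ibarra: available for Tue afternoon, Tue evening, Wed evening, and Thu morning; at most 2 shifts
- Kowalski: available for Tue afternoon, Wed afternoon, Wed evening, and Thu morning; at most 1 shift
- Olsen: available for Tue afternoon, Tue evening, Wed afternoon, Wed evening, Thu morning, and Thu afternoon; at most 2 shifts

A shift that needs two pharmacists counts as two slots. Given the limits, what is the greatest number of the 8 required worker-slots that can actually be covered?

7

Total capacity across all pharmacists is 1+1+2+1+2 = 7, and 8 slots are needed, so at most 7 can be filled.
An assignment achieving 7: Tue afternoon→Olsen, Tue evening→Ibarra, Wed morning→Baptiste, Wed afternoon→Olsen, Wed evening→Ibarra, Thu morning→Kowalski, Thu afternoon→Chen.
Loads: Baptiste 1/1, Chen 1/1, Ibarra 2/2, Kowalski 1/1, Olsen 2/2.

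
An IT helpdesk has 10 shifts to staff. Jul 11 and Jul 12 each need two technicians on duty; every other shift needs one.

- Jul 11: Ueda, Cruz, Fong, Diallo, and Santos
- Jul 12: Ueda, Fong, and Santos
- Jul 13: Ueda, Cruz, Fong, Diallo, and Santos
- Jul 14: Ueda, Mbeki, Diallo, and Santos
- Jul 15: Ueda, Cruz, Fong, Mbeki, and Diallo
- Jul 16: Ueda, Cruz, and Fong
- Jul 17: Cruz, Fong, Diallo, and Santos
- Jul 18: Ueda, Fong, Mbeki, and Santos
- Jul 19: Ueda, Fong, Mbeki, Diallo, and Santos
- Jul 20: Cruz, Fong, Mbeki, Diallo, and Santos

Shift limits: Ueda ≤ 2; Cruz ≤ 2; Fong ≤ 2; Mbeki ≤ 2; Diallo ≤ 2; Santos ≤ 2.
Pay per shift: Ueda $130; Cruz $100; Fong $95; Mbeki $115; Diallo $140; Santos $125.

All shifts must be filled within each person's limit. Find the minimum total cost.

$1410

Picking the cheapest available technician for each shift independently would cost $1195, but that ignores the shift limits.
An optimal schedule: Jul 11→Diallo+Santos, Jul 12→Ueda+Fong, Jul 13→Cruz, Jul 14→Mbeki, Jul 15→Mbeki, Jul 16→Ueda, Jul 17→Cruz, Jul 18→Fong, Jul 19→Diallo, Jul 20→Santos.
Total: 140 + 125 + 130 + 95 + 100 + 115 + 115 + 130 + 100 + 95 + 140 + 125 = $1410.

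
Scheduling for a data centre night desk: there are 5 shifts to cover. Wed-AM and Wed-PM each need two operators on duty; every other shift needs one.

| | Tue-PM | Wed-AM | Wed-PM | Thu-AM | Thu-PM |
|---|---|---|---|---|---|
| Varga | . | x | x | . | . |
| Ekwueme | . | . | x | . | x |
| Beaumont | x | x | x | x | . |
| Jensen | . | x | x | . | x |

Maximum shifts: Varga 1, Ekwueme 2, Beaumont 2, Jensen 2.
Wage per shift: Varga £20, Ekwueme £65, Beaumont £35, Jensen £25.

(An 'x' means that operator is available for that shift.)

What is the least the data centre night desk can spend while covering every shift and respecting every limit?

Tue-PM can only be covered by Beaumont, so that assignment is forced.
Thu-AM can only be covered by Beaumont, so that assignment is forced.
Picking the cheapest available operator for each shift independently would cost £185, but that ignores the shift limits.
An optimal schedule: Tue-PM→Beaumont, Wed-AM→Varga+Jensen, Wed-PM→Ekwueme+Jensen, Thu-AM→Beaumont, Thu-PM→Ekwueme.
Total: 35 + 20 + 25 + 65 + 25 + 35 + 65 = £270.

£270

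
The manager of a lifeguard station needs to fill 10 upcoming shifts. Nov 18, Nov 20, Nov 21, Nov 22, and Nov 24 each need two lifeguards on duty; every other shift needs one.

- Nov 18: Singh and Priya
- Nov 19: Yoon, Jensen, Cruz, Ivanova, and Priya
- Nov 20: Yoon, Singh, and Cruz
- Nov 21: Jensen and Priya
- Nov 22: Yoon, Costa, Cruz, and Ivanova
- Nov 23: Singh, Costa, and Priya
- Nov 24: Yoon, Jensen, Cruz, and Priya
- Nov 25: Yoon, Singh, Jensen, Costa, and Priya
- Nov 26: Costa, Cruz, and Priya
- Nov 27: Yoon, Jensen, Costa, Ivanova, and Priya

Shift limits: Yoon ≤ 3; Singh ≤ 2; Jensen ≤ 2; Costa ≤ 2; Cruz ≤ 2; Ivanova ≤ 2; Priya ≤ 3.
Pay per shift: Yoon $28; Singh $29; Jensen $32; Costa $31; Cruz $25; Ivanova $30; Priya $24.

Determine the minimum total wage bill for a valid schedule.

Nov 18 can only be covered by Singh and Priya, so that assignment is forced.
Nov 21 can only be covered by Jensen and Priya, so that assignment is forced.
Picking the cheapest available lifeguard for each shift independently would cost $384, but that ignores the shift limits.
An optimal schedule: Nov 18→Priya+Singh, Nov 19→Yoon, Nov 20→Cruz+Yoon, Nov 21→Priya+Jensen, Nov 22→Ivanova+Costa, Nov 23→Priya, Nov 24→Cruz+Yoon, Nov 25→Singh, Nov 26→Costa, Nov 27→Ivanova.
Total: 24 + 29 + 28 + 25 + 28 + 24 + 32 + 30 + 31 + 24 + 25 + 28 + 29 + 31 + 30 = $418.

$418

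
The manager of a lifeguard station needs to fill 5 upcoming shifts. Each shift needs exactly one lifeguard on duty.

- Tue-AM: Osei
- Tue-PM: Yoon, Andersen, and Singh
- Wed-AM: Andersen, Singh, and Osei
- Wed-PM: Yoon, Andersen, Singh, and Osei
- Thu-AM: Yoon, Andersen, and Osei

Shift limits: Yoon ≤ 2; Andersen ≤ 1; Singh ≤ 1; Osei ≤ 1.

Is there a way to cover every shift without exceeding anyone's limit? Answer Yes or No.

Tue-AM can only be covered by Osei, so that assignment is forced.
One valid schedule: Tue-AM→Osei, Tue-PM→Yoon, Wed-AM→Andersen, Wed-PM→Singh, Thu-AM→Yoon.
Loads: Yoon 2/2, Andersen 1/1, Singh 1/1, Osei 1/1 — all within limits.

Yes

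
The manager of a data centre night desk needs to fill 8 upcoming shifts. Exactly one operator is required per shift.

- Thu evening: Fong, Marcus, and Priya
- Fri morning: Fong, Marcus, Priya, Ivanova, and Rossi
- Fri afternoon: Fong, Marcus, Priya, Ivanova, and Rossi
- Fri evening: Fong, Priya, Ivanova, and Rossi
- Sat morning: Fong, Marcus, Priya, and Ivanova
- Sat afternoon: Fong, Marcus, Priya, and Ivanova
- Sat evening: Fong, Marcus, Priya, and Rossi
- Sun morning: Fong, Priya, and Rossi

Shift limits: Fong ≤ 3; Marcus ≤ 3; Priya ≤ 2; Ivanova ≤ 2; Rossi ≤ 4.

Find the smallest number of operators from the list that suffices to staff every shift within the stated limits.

3

8 slots to fill and no one can take more than 4, so at least ⌈8/4⌉ = 2 operators are needed.
Any 2 operators together have capacity at most 4+3 = 7 < 8 slots, so 2 can never suffice.
Fong, Marcus, and Priya alone can cover everything: Thu evening→Fong, Fri morning→Marcus, Fri afternoon→Marcus, Fri evening→Fong, Sat morning→Marcus, Sat afternoon→Priya, Sat evening→Priya, Sun morning→Fong.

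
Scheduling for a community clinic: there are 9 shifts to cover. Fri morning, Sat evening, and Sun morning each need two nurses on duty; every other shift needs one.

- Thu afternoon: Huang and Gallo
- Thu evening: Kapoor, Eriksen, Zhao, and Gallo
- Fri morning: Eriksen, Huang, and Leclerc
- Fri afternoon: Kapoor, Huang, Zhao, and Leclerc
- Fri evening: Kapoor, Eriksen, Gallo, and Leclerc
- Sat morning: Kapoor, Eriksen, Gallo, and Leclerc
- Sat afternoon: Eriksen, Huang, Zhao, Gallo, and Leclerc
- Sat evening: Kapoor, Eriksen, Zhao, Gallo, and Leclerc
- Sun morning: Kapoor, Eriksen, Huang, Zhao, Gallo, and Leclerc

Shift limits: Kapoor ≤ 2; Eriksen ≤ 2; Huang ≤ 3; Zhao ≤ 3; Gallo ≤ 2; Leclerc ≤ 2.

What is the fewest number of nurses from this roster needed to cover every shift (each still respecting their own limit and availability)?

5

12 slots to fill and no one can take more than 3, so at least ⌈12/3⌉ = 4 nurses are needed.
Any 4 nurses together have capacity at most 3+3+2+2 = 10 < 12 slots, so 4 can never suffice.
Kapoor, Eriksen, Huang, Zhao, and Gallo alone can cover everything: Thu afternoon→Huang, Thu evening→Zhao, Fri morning→Eriksen+Huang, Fri afternoon→Kapoor, Fri evening→Kapoor, Sat morning→Eriksen, Sat afternoon→Huang, Sat evening→Zhao+Gallo, Sun morning→Zhao+Gallo.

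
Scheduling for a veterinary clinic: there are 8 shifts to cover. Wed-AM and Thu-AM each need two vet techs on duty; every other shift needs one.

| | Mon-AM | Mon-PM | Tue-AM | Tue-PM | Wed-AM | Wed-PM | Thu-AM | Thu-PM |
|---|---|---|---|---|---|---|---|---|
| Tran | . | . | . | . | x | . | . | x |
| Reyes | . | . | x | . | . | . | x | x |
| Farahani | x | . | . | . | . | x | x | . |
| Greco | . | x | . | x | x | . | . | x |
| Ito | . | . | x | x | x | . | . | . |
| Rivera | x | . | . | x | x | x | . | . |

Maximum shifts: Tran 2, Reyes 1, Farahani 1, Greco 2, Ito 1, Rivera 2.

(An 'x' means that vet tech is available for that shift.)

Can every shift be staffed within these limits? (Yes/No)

Total capacity is 2+1+1+2+1+2 = 9 but 10 worker-slots are needed — infeasible.

No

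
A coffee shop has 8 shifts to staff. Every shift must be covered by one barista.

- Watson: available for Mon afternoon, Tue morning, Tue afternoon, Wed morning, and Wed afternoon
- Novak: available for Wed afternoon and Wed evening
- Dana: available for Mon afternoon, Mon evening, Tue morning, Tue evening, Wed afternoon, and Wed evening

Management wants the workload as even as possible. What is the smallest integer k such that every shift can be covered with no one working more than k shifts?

3

With 3 baristas and 8 worker-slots to fill, someone must work at least ⌈8/3⌉ = 3 shifts, so k ≥ 3.
k = 3 works: Mon afternoon→Watson, Mon evening→Dana, Tue morning→Dana, Tue afternoon→Watson, Tue evening→Dana, Wed morning→Watson, Wed afternoon→Novak, Wed evening→Novak.
Loads: Watson 3, Novak 2, Dana 3 — all ≤ 3.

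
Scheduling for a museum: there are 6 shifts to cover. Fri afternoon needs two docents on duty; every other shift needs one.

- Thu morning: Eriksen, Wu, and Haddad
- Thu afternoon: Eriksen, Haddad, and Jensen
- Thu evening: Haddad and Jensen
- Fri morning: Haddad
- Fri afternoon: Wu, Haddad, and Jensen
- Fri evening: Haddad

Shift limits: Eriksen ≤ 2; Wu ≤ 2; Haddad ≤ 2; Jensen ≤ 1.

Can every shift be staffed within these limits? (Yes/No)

Total capacity is 7 and 7 slots are needed, so capacity alone doesn't rule it out.
Shifts {Thu evening, Fri morning, Fri afternoon, Fri evening} need 5 worker-slots in total, but the docents available for any of those shifts (Wu, Haddad, and Jensen) can supply at most 4 among them. So no valid schedule exists.

No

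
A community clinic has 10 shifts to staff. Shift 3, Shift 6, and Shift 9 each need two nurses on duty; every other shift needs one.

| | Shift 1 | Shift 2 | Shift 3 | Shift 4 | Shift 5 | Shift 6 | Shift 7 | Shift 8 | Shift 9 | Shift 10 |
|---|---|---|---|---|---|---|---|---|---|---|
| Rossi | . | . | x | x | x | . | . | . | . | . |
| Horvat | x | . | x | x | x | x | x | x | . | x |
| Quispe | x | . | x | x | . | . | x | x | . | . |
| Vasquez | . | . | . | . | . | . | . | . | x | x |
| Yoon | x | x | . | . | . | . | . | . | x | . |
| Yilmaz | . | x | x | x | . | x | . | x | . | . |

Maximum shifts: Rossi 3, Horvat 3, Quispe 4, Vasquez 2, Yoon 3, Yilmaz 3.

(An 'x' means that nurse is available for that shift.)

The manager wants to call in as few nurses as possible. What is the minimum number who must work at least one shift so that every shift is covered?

5

13 slots to fill and no one can take more than 4, so at least ⌈13/4⌉ = 4 nurses are needed.
No set of 4 nurses can cover every shift (each such set leaves at least one shift with no one available or exceeds a cap).
Rossi, Horvat, Vasquez, Yoon, and Yilmaz alone can cover everything: Shift 1→Horvat, Shift 2→Yoon, Shift 3→Rossi+Yilmaz, Shift 4→Rossi, Shift 5→Rossi, Shift 6→Horvat+Yilmaz, Shift 7→Horvat, Shift 8→Yilmaz, Shift 9→Vasquez+Yoon, Shift 10→Vasquez.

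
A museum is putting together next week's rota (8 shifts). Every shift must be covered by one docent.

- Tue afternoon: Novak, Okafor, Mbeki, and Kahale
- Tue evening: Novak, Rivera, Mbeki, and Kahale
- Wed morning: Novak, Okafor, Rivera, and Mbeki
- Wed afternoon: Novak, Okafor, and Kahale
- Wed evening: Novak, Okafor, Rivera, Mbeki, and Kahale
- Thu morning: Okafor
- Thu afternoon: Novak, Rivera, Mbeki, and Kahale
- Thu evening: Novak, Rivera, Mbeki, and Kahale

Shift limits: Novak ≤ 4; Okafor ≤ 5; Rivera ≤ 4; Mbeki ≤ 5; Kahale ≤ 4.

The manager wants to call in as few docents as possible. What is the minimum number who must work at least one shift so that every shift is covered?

8 slots to fill and no one can take more than 5, so at least ⌈8/5⌉ = 2 docents are needed.
Novak and Okafor alone can cover everything: Tue afternoon→Novak, Tue evening→Novak, Wed morning→Okafor, Wed afternoon→Okafor, Wed evening→Okafor, Thu morning→Okafor, Thu afternoon→Novak, Thu evening→Novak.

2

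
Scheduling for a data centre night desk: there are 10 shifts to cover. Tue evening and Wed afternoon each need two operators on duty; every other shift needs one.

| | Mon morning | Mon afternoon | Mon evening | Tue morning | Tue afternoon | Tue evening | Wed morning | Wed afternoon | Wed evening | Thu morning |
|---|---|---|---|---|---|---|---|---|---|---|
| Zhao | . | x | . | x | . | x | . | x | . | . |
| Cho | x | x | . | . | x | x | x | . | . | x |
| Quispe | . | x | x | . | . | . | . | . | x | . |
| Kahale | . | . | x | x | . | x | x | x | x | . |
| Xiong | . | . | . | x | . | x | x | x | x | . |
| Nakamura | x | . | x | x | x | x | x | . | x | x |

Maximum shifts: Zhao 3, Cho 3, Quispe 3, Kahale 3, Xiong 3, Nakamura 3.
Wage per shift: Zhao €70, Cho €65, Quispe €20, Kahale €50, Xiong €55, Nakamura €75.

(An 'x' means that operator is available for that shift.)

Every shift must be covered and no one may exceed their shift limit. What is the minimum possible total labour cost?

Picking the cheapest available operator for each shift independently would cost €565, but that ignores the shift limits.
An optimal schedule: Mon morning→Cho, Mon afternoon→Quispe, Mon evening→Quispe, Tue morning→Kahale, Tue afternoon→Cho, Tue evening→Kahale+Xiong, Wed morning→Xiong, Wed afternoon→Kahale+Xiong, Wed evening→Quispe, Thu morning→Cho.
Total: 65 + 20 + 20 + 50 + 65 + 50 + 55 + 55 + 50 + 55 + 20 + 65 = €570.

€570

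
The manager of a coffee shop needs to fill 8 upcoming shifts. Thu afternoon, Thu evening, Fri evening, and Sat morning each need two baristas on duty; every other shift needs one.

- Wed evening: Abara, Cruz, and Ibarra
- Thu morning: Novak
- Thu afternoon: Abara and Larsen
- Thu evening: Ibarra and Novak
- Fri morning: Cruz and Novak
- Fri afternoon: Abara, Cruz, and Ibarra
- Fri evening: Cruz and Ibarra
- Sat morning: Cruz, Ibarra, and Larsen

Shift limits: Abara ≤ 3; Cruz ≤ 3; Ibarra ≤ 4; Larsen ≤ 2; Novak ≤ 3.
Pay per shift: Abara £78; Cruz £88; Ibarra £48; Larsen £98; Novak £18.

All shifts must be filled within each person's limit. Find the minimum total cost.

Thu morning can only be covered by Novak, so that assignment is forced.
Thu afternoon can only be covered by Abara and Larsen, so that assignment is forced.
Thu evening can only be covered by Ibarra and Novak, so that assignment is forced.
Picking the cheapest available barista for each shift independently would cost £646, but that ignores the shift limits.
An optimal schedule: Wed evening→Ibarra, Thu morning→Novak, Thu afternoon→Abara+Larsen, Thu evening→Novak+Ibarra, Fri morning→Novak, Fri afternoon→Abara, Fri evening→Ibarra+Cruz, Sat morning→Ibarra+Cruz.
Total: 48 + 18 + 78 + 98 + 18 + 48 + 18 + 78 + 48 + 88 + 48 + 88 = £676.

£676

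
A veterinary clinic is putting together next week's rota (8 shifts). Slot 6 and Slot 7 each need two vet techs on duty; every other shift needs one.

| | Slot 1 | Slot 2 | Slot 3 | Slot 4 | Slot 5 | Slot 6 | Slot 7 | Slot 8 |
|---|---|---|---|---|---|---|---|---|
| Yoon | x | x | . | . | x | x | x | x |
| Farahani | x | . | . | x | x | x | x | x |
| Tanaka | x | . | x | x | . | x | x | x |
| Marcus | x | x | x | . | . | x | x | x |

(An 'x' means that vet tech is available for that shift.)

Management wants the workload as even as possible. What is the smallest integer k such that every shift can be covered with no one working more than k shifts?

3

With 4 vet techs and 10 worker-slots to fill, someone must work at least ⌈10/4⌉ = 3 shifts, so k ≥ 3.
k = 3 works: Slot 1→Yoon, Slot 2→Yoon, Slot 3→Tanaka, Slot 4→Farahani, Slot 5→Yoon, Slot 6→Farahani+Tanaka, Slot 7→Tanaka+Marcus, Slot 8→Farahani.
Loads: Yoon 3, Farahani 3, Tanaka 3, Marcus 1 — all ≤ 3.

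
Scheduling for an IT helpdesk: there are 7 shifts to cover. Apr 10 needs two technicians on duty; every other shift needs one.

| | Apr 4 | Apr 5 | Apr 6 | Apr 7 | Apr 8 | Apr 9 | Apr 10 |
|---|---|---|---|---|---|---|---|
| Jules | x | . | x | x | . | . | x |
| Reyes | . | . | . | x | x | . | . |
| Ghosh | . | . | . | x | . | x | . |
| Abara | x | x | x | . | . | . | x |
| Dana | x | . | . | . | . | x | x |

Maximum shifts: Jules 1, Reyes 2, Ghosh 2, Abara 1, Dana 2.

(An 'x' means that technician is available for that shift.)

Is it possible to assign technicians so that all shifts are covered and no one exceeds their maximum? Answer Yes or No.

No

Total capacity is 8 and 8 slots are needed, so capacity alone doesn't rule it out.
Shifts {Apr 5, Apr 6, Apr 10} need 4 worker-slots in total, but the technicians available for any of those shifts (Jules, Abara, and Dana) can supply at most 3 among them. So no valid schedule exists.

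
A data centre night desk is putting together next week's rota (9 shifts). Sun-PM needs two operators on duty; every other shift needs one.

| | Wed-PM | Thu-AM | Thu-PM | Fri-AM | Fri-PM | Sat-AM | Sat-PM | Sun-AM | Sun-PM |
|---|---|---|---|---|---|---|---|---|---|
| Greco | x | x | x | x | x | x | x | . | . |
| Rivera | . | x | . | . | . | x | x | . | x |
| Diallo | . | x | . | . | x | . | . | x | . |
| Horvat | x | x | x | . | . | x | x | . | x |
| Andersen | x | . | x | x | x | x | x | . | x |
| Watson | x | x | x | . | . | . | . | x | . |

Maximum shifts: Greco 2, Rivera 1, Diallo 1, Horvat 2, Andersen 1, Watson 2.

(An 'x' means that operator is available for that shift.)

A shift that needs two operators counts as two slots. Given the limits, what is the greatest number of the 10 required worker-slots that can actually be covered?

9

Total capacity across all operators is 2+1+1+2+1+2 = 9, and 10 slots are needed, so at most 9 can be filled.
An assignment achieving 9: Wed-PM→Horvat, Thu-AM→Watson, Thu-PM→Watson, Fri-AM→Greco, Fri-PM→Greco, Sat-AM→Andersen, Sun-AM→Diallo, Sun-PM→Rivera+Horvat.
Loads: Greco 2/2, Rivera 1/1, Diallo 1/1, Horvat 2/2, Andersen 1/1, Watson 2/2.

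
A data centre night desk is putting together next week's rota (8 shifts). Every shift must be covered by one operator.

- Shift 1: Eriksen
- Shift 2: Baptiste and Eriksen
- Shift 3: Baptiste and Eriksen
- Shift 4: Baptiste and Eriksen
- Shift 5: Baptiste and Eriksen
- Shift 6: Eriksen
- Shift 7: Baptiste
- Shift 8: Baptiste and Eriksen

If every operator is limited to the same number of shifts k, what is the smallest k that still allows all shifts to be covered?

With 2 operators and 8 worker-slots to fill, someone must work at least ⌈8/2⌉ = 4 shifts, so k ≥ 4.
k = 4 works: Shift 1→Eriksen, Shift 2→Baptiste, Shift 3→Baptiste, Shift 4→Baptiste, Shift 5→Eriksen, Shift 6→Eriksen, Shift 7→Baptiste, Shift 8→Eriksen.
Loads: Baptiste 4, Eriksen 4 — all ≤ 4.

4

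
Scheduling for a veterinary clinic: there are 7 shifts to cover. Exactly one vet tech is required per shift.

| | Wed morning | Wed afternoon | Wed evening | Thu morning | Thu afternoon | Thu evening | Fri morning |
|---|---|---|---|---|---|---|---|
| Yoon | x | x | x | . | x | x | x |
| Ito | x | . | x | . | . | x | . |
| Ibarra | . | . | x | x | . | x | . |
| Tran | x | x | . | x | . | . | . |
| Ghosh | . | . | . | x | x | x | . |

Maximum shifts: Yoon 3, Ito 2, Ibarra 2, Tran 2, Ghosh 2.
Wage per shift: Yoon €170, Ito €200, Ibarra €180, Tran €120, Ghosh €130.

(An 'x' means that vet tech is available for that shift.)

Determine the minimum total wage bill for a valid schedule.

Fri morning can only be covered by Yoon, so that assignment is forced.
Picking the cheapest available vet tech for each shift independently would cost €960, but that ignores the shift limits.
An optimal schedule: Wed morning→Tran, Wed afternoon→Tran, Wed evening→Yoon, Thu morning→Ghosh, Thu afternoon→Ghosh, Thu evening→Yoon, Fri morning→Yoon.
Total: 120 + 120 + 170 + 130 + 130 + 170 + 170 = €1010.

€1010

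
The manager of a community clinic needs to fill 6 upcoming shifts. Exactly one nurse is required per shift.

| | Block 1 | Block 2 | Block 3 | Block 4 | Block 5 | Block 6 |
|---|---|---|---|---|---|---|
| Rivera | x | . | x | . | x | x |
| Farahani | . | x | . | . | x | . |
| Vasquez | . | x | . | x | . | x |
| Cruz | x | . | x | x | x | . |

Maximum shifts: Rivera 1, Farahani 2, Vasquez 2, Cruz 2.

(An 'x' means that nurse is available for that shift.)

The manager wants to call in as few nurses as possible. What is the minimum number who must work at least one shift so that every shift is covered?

3

6 slots to fill and no one can take more than 2, so at least ⌈6/2⌉ = 3 nurses are needed.
Farahani, Vasquez, and Cruz alone can cover everything: Block 1→Cruz, Block 2→Farahani, Block 3→Cruz, Block 4→Vasquez, Block 5→Farahani, Block 6→Vasquez.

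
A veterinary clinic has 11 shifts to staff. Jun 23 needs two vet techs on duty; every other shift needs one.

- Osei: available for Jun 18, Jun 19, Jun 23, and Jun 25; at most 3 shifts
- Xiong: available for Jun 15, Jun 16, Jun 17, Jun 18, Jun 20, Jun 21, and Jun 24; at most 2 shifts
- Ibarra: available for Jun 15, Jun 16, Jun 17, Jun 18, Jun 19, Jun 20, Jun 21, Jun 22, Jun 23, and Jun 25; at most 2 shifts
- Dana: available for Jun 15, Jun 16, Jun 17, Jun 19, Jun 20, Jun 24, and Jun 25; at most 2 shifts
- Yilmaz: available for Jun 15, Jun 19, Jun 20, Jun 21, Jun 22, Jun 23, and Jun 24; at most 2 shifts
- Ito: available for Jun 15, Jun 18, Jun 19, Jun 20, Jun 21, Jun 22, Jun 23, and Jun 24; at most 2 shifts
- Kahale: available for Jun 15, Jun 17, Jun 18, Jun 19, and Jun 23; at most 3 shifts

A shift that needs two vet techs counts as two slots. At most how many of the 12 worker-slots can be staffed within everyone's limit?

12

Total capacity across all vet techs is 3+2+2+2+2+2+3 = 16, and 12 slots are needed, so at most 12 can be filled.
An assignment achieving 12: Jun 15→Yilmaz, Jun 16→Xiong, Jun 17→Xiong, Jun 18→Osei, Jun 19→Ito, Jun 20→Dana, Jun 21→Ibarra, Jun 22→Ibarra, Jun 23→Osei+Yilmaz, Jun 24→Dana, Jun 25→Osei.
Loads: Osei 3/3, Xiong 2/2, Ibarra 2/2, Dana 2/2, Yilmaz 2/2, Ito 1/2, Kahale 0/3.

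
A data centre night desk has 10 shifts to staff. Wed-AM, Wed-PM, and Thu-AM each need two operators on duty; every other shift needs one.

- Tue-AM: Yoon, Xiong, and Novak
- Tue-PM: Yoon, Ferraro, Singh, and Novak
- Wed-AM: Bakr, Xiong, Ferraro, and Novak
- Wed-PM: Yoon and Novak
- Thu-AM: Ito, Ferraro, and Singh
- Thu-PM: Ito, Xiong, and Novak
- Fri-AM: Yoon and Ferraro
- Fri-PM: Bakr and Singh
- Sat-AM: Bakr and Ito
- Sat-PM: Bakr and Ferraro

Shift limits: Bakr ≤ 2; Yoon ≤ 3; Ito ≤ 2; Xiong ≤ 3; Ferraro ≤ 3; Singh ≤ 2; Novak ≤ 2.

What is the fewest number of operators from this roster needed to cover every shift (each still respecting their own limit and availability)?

6

13 slots to fill and no one can take more than 3, so at least ⌈13/3⌉ = 5 operators are needed.
No set of 5 operators can cover every shift (each such set leaves at least one shift with no one available or exceeds a cap).
Bakr, Yoon, Ito, Xiong, Ferraro, and Novak alone can cover everything: Tue-AM→Yoon, Tue-PM→Ferraro, Wed-AM→Xiong+Novak, Wed-PM→Yoon+Novak, Thu-AM→Ito+Ferraro, Thu-PM→Ito, Fri-AM→Yoon, Fri-PM→Bakr, Sat-AM→Bakr, Sat-PM→Ferraro.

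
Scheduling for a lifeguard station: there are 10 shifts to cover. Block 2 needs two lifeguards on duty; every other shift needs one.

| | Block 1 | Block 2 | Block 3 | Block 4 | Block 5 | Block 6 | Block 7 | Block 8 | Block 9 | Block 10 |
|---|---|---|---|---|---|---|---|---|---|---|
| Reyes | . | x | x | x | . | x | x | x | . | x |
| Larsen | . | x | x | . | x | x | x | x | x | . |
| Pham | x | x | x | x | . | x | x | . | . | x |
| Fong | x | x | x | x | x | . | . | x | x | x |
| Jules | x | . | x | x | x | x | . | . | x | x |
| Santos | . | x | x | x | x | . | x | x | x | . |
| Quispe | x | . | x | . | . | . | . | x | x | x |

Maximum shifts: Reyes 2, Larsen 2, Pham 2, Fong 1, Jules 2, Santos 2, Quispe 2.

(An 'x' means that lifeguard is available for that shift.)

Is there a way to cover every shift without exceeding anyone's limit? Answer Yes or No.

Yes

One valid schedule: Block 1→Pham, Block 2→Fong+Santos, Block 3→Santos, Block 4→Pham, Block 5→Larsen, Block 6→Reyes, Block 7→Reyes, Block 8→Larsen, Block 9→Jules, Block 10→Jules.
Loads: Reyes 2/2, Larsen 2/2, Pham 2/2, Fong 1/1, Jules 2/2, Santos 2/2, Quispe 0/2 — all within limits.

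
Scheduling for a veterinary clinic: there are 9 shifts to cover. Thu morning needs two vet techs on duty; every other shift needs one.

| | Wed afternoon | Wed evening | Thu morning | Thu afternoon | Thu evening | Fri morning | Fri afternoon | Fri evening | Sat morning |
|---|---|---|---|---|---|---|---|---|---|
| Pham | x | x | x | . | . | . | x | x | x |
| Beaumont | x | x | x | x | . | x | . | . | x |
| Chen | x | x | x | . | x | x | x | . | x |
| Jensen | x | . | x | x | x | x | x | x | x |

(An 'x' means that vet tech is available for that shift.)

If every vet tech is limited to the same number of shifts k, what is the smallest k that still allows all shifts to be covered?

With 4 vet techs and 10 worker-slots to fill, someone must work at least ⌈10/4⌉ = 3 shifts, so k ≥ 3.
k = 3 works: Wed afternoon→Beaumont, Wed evening→Pham, Thu morning→Chen+Jensen, Thu afternoon→Beaumont, Thu evening→Chen, Fri morning→Beaumont, Fri afternoon→Pham, Fri evening→Pham, Sat morning→Chen.
Loads: Pham 3, Beaumont 3, Chen 3, Jensen 1 — all ≤ 3.

3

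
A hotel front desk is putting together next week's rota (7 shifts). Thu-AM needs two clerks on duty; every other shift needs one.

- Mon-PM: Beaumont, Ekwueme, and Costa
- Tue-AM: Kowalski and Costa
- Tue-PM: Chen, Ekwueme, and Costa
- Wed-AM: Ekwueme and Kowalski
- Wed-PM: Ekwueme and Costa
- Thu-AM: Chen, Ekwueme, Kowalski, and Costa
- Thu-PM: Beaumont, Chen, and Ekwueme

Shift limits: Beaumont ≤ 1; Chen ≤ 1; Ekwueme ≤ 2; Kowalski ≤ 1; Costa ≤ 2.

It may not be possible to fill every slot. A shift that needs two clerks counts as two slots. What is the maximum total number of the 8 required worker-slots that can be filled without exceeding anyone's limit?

7

Total capacity across all clerks is 1+1+2+1+2 = 7, and 8 slots are needed, so at most 7 can be filled.
An assignment achieving 7: Mon-PM→Beaumont, Tue-AM→Kowalski, Tue-PM→Costa, Wed-AM→Ekwueme, Wed-PM→Ekwueme, Thu-AM→Costa, Thu-PM→Chen.
Loads: Beaumont 1/1, Chen 1/1, Ekwueme 2/2, Kowalski 1/1, Costa 2/2.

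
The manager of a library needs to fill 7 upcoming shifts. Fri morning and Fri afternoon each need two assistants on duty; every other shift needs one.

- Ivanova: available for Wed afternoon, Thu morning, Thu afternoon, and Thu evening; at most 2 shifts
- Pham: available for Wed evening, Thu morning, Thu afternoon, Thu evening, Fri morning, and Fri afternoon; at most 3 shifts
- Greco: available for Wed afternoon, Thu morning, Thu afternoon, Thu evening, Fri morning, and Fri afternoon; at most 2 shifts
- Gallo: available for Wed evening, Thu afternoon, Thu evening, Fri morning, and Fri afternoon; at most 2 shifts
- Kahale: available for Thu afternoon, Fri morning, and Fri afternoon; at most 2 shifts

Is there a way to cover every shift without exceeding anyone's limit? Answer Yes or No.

Yes

One valid schedule: Wed afternoon→Ivanova, Wed evening→Pham, Thu morning→Ivanova, Thu afternoon→Pham, Thu evening→Pham, Fri morning→Greco+Gallo, Fri afternoon→Greco+Gallo.
Loads: Ivanova 2/2, Pham 3/3, Greco 2/2, Gallo 2/2, Kahale 0/2 — all within limits.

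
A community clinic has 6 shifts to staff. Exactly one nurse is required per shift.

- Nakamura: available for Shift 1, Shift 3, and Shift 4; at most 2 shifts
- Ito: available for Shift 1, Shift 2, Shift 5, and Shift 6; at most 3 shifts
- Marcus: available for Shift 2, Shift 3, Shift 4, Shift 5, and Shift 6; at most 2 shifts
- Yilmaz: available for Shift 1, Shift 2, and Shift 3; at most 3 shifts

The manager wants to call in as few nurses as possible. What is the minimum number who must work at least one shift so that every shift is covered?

6 slots to fill and no one can take more than 3, so at least ⌈6/3⌉ = 2 nurses are needed.
No set of 2 nurses can cover every shift (each such set leaves at least one shift with no one available or exceeds a cap).
Nakamura, Ito, and Marcus alone can cover everything: Shift 1→Nakamura, Shift 2→Ito, Shift 3→Nakamura, Shift 4→Marcus, Shift 5→Ito, Shift 6→Ito.

3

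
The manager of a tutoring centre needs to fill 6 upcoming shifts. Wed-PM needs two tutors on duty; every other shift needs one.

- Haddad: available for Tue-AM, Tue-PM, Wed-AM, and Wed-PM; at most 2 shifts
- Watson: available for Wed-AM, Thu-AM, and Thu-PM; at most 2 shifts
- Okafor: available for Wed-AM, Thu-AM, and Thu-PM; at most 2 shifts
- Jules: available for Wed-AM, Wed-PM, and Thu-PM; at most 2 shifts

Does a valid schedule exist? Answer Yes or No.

No

Total capacity is 8 and 7 slots are needed, so capacity alone doesn't rule it out.
Shifts {Tue-AM, Tue-PM, Wed-PM} need 4 worker-slots in total, but the tutors available for any of those shifts (Haddad and Jules) can supply at most 3 among them. So no valid schedule exists.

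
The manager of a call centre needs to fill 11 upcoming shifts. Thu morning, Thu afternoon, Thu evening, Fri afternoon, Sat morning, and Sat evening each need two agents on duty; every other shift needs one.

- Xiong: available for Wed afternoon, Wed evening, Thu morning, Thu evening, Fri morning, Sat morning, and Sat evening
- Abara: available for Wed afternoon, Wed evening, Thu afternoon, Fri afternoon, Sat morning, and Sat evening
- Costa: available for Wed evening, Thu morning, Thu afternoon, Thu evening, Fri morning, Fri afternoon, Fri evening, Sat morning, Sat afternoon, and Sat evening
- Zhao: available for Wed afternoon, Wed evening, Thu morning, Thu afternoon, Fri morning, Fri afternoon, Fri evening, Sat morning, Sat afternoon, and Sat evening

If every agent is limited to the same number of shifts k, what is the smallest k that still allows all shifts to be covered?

5

With 4 agents and 17 worker-slots to fill, someone must work at least ⌈17/4⌉ = 5 shifts, so k ≥ 5.
k = 5 works: Wed afternoon→Xiong, Wed evening→Xiong, Thu morning→Xiong+Costa, Thu afternoon→Abara+Costa, Thu evening→Xiong+Costa, Fri morning→Xiong, Fri afternoon→Abara+Zhao, Fri evening→Costa, Sat morning→Abara+Zhao, Sat afternoon→Costa, Sat evening→Abara+Zhao.
Loads: Xiong 5, Abara 4, Costa 5, Zhao 3 — all ≤ 5.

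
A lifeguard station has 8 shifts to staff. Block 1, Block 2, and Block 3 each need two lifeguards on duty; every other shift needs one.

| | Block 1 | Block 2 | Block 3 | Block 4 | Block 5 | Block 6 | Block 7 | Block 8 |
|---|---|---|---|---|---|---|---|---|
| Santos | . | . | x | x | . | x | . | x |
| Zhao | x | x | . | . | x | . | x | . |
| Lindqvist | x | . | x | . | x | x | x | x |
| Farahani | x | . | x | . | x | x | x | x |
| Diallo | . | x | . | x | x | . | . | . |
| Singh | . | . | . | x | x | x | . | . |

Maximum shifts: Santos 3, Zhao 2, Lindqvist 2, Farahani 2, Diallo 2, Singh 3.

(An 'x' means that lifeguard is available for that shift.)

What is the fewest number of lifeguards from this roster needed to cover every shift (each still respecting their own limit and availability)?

5

11 slots to fill and no one can take more than 3, so at least ⌈11/3⌉ = 4 lifeguards are needed.
Any 4 lifeguards together have capacity at most 3+3+2+2 = 10 < 11 slots, so 4 can never suffice.
Santos, Zhao, Lindqvist, Farahani, and Diallo alone can cover everything: Block 1→Zhao+Lindqvist, Block 2→Zhao+Diallo, Block 3→Santos+Lindqvist, Block 4→Santos, Block 5→Diallo, Block 6→Santos, Block 7→Farahani, Block 8→Farahani.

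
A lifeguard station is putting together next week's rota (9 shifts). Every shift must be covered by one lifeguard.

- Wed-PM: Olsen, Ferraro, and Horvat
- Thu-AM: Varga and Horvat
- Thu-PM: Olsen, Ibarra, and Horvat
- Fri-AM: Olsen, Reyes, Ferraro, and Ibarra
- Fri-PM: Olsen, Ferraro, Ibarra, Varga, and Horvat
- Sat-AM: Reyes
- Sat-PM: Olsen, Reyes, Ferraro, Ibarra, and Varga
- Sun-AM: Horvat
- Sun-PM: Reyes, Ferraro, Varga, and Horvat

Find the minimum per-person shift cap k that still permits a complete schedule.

With 6 lifeguards and 9 worker-slots to fill, someone must work at least ⌈9/6⌉ = 2 shifts, so k ≥ 2.
k = 2 works: Wed-PM→Olsen, Thu-AM→Varga, Thu-PM→Olsen, Fri-AM→Reyes, Fri-PM→Ferraro, Sat-AM→Reyes, Sat-PM→Ibarra, Sun-AM→Horvat, Sun-PM→Ferraro.
Loads: Olsen 2, Reyes 2, Ferraro 2, Ibarra 1, Varga 1, Horvat 1 — all ≤ 2.

2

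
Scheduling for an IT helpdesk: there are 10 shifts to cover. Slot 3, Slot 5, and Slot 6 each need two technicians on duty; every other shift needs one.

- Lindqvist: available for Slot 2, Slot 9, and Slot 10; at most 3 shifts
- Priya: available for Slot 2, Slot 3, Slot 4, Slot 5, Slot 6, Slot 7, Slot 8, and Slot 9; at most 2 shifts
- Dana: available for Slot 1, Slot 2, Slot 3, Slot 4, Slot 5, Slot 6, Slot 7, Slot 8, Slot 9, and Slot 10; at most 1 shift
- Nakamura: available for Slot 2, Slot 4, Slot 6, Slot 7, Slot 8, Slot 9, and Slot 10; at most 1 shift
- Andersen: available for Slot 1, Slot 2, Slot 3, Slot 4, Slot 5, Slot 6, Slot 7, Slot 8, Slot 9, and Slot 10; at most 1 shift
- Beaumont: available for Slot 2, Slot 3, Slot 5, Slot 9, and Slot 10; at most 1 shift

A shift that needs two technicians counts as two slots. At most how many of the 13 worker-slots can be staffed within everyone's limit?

9

Total capacity across all technicians is 3+2+1+1+1+1 = 9, and 13 slots are needed, so at most 9 can be filled.
An assignment achieving 9: Slot 1→Dana, Slot 2→Lindqvist, Slot 3→Priya+Andersen, Slot 4→Priya, Slot 5→Beaumont, Slot 6→Nakamura, Slot 9→Lindqvist, Slot 10→Lindqvist.
Loads: Lindqvist 3/3, Priya 2/2, Dana 1/1, Nakamura 1/1, Andersen 1/1, Beaumont 1/1.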